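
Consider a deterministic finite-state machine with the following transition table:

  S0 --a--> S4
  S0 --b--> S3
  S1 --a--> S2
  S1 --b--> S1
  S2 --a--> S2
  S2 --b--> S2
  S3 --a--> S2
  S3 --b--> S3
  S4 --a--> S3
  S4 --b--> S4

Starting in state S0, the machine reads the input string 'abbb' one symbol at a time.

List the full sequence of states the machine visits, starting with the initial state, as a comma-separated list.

Answer: S0, S4, S4, S4, S4

Derivation:
Start: S0
  read 'a': S0 --a--> S4
  read 'b': S4 --b--> S4
  read 'b': S4 --b--> S4
  read 'b': S4 --b--> S4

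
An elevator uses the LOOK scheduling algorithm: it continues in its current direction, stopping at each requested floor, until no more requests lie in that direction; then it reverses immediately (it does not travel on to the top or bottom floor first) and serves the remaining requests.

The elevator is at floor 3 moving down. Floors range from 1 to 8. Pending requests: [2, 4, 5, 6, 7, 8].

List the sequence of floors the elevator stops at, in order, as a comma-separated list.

Answer: 2, 4, 5, 6, 7, 8

Derivation:
Current: 3, moving DOWN
Serve below first (descending): [2]
Then reverse, serve above (ascending): [4, 5, 6, 7, 8]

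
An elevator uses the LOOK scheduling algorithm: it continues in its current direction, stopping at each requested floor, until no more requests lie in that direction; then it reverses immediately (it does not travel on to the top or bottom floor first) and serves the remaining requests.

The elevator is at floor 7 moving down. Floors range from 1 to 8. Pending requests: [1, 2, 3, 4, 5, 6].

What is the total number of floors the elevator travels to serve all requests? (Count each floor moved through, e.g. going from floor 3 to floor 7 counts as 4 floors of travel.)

Answer: 6

Derivation:
Start at floor 7 moving down, LOOK stop order: [6, 5, 4, 3, 2, 1]
  7 → 6: |6-7| = 1, total = 1
  6 → 5: |5-6| = 1, total = 2
  5 → 4: |4-5| = 1, total = 3
  4 → 3: |3-4| = 1, total = 4
  3 → 2: |2-3| = 1, total = 5
  2 → 1: |1-2| = 1, total = 6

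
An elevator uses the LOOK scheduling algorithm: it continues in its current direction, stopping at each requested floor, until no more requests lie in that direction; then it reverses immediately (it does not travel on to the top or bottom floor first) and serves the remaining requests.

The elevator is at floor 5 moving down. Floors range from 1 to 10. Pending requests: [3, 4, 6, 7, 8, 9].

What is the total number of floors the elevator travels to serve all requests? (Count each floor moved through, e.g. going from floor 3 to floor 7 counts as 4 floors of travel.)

Answer: 8

Derivation:
Start at floor 5 moving down, LOOK stop order: [4, 3, 6, 7, 8, 9]
  5 → 4: |4-5| = 1, total = 1
  4 → 3: |3-4| = 1, total = 2
  3 → 6: |6-3| = 3, total = 5
  6 → 7: |7-6| = 1, total = 6
  7 → 8: |8-7| = 1, total = 7
  8 → 9: |9-8| = 1, total = 8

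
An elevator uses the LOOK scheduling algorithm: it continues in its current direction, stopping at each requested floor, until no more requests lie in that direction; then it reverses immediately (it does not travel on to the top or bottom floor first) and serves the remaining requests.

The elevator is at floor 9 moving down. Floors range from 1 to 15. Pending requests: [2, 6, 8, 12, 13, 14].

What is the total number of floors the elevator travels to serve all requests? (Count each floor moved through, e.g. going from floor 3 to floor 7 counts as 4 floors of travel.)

Start at floor 9 moving down, LOOK stop order: [8, 6, 2, 12, 13, 14]
  9 → 8: |8-9| = 1, total = 1
  8 → 6: |6-8| = 2, total = 3
  6 → 2: |2-6| = 4, total = 7
  2 → 12: |12-2| = 10, total = 17
  12 → 13: |13-12| = 1, total = 18
  13 → 14: |14-13| = 1, total = 19

Answer: 19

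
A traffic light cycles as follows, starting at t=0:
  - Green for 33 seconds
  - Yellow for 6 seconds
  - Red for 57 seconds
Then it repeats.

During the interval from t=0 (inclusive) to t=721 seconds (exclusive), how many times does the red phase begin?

Answer: 8

Derivation:
Cycle = 33+6+57 = 96s
red phase starts at t = k*96 + 39 for k=0,1,2,...
Need k*96+39 < 721 → k < 7.104
k ∈ {0, ..., 7} → 8 starts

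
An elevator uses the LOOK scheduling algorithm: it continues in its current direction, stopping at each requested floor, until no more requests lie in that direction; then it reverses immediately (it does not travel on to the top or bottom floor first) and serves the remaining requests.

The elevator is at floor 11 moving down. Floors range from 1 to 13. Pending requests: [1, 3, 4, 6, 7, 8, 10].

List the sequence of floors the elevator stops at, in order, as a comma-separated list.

Current: 11, moving DOWN
Serve below first (descending): [10, 8, 7, 6, 4, 3, 1]
Then reverse, serve above (ascending): []

Answer: 10, 8, 7, 6, 4, 3, 1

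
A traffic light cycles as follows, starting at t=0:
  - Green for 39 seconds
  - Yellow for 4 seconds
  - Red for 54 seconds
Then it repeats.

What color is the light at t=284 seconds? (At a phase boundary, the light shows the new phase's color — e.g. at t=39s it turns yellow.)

Cycle length = 39 + 4 + 54 = 97s
t = 284, phase_t = 284 mod 97 = 90
90 >= 43 → RED

Answer: red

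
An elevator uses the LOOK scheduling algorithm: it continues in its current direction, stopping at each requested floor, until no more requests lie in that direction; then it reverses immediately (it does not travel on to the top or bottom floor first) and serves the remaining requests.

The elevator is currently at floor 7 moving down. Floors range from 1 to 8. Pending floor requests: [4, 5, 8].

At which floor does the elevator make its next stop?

Answer: 5

Derivation:
Current floor: 7, direction: down
Requests above: [8]
Requests below: [4, 5]
Moving down and requests lie below → nearest below is max([4, 5]) = 5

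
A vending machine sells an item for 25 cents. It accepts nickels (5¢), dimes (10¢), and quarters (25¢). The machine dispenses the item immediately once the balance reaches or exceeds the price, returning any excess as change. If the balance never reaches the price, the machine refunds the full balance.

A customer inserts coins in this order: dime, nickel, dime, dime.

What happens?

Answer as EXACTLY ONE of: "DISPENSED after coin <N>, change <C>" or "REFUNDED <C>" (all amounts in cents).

Answer: DISPENSED after coin 3, change 0

Derivation:
Price: 25¢
Coin 1 (dime, 10¢): balance = 10¢
Coin 2 (nickel, 5¢): balance = 15¢
Coin 3 (dime, 10¢): balance = 25¢
  → balance >= price → DISPENSE, change = 25 - 25 = 0¢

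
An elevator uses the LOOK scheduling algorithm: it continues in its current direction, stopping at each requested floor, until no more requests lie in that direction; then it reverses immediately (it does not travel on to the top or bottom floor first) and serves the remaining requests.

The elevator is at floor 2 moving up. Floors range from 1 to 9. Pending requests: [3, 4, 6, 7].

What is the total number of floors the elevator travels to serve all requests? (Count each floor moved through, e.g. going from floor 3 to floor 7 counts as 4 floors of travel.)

Answer: 5

Derivation:
Start at floor 2 moving up, LOOK stop order: [3, 4, 6, 7]
  2 → 3: |3-2| = 1, total = 1
  3 → 4: |4-3| = 1, total = 2
  4 → 6: |6-4| = 2, total = 4
  6 → 7: |7-6| = 1, total = 5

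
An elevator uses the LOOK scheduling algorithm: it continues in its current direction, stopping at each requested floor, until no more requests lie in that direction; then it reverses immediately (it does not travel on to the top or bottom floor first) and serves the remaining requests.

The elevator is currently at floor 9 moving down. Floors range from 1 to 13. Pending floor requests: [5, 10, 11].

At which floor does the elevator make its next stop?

Answer: 5

Derivation:
Current floor: 9, direction: down
Requests above: [10, 11]
Requests below: [5]
Moving down and requests lie below → nearest below is max([5]) = 5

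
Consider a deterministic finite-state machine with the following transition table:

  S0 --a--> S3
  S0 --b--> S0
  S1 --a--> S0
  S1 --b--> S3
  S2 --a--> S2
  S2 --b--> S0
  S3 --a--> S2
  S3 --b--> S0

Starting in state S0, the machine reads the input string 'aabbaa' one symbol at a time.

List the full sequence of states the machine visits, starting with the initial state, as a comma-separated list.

Start: S0
  read 'a': S0 --a--> S3
  read 'a': S3 --a--> S2
  read 'b': S2 --b--> S0
  read 'b': S0 --b--> S0
  read 'a': S0 --a--> S3
  read 'a': S3 --a--> S2

Answer: S0, S3, S2, S0, S0, S3, S2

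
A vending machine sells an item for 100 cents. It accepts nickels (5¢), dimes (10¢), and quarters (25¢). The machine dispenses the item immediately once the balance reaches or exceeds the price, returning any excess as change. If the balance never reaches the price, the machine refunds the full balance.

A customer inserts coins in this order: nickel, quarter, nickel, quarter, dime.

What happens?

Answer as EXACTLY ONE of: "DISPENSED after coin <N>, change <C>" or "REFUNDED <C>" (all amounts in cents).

Price: 100¢
Coin 1 (nickel, 5¢): balance = 5¢
Coin 2 (quarter, 25¢): balance = 30¢
Coin 3 (nickel, 5¢): balance = 35¢
Coin 4 (quarter, 25¢): balance = 60¢
Coin 5 (dime, 10¢): balance = 70¢
All coins inserted, balance 70¢ < price 100¢ → REFUND 70¢

Answer: REFUNDED 70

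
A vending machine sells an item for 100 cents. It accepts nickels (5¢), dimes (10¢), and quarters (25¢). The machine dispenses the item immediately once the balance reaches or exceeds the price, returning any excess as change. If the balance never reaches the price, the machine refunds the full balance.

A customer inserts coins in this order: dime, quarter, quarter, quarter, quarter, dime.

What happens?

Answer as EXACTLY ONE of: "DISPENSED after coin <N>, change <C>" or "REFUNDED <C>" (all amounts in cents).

Answer: DISPENSED after coin 5, change 10

Derivation:
Price: 100¢
Coin 1 (dime, 10¢): balance = 10¢
Coin 2 (quarter, 25¢): balance = 35¢
Coin 3 (quarter, 25¢): balance = 60¢
Coin 4 (quarter, 25¢): balance = 85¢
Coin 5 (quarter, 25¢): balance = 110¢
  → balance >= price → DISPENSE, change = 110 - 100 = 10¢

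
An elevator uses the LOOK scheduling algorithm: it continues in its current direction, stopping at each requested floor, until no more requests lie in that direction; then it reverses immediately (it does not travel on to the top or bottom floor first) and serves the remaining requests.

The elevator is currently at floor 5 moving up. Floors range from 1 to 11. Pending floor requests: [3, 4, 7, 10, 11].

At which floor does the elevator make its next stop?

Answer: 7

Derivation:
Current floor: 5, direction: up
Requests above: [7, 10, 11]
Requests below: [3, 4]
Moving up and requests lie above → nearest above is min([7, 10, 11]) = 7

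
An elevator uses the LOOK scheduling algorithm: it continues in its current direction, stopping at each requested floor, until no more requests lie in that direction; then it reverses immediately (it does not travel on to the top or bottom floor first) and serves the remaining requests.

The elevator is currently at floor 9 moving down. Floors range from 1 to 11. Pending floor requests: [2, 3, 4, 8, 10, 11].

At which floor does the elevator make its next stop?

Answer: 8

Derivation:
Current floor: 9, direction: down
Requests above: [10, 11]
Requests below: [2, 3, 4, 8]
Moving down and requests lie below → nearest below is max([2, 3, 4, 8]) = 8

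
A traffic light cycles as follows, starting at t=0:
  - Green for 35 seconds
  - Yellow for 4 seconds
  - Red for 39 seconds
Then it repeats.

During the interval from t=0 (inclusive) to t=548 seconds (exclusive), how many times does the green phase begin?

Answer: 8

Derivation:
Cycle = 35+4+39 = 78s
green phase starts at t = k*78 + 0 for k=0,1,2,...
Need k*78+0 < 548 → k < 7.026
k ∈ {0, ..., 7} → 8 starts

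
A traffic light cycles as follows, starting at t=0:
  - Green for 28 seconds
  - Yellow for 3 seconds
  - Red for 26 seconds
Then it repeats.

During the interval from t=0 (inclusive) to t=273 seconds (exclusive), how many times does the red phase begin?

Answer: 5

Derivation:
Cycle = 28+3+26 = 57s
red phase starts at t = k*57 + 31 for k=0,1,2,...
Need k*57+31 < 273 → k < 4.246
k ∈ {0, ..., 4} → 5 starts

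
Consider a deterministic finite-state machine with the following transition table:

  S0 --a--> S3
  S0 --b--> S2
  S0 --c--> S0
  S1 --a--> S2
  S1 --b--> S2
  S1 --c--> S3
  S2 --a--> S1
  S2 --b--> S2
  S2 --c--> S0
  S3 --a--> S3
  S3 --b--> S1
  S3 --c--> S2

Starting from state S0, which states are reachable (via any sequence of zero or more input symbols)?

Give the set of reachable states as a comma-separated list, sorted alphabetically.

BFS from S0:
  visit S0: S0--a-->S3 (new), S0--b-->S2 (new), S0--c-->S0 (seen)
  visit S3: S3--a-->S3 (seen), S3--b-->S1 (new), S3--c-->S2 (seen)
  visit S2: S2--a-->S1 (seen), S2--b-->S2 (seen), S2--c-->S0 (seen)
  visit S1: S1--a-->S2 (seen), S1--b-->S2 (seen), S1--c-->S3 (seen)

Answer: S0, S1, S2, S3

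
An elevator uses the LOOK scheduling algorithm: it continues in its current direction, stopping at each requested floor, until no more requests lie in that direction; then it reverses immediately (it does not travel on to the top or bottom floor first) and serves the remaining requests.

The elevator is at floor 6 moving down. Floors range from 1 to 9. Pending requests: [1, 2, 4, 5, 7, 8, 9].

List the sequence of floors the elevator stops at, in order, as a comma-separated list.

Answer: 5, 4, 2, 1, 7, 8, 9

Derivation:
Current: 6, moving DOWN
Serve below first (descending): [5, 4, 2, 1]
Then reverse, serve above (ascending): [7, 8, 9]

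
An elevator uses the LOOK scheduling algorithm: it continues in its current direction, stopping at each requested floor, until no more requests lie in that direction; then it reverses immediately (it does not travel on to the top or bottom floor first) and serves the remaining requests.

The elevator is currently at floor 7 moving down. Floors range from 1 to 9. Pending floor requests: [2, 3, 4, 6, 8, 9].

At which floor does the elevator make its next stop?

Answer: 6

Derivation:
Current floor: 7, direction: down
Requests above: [8, 9]
Requests below: [2, 3, 4, 6]
Moving down and requests lie below → nearest below is max([2, 3, 4, 6]) = 6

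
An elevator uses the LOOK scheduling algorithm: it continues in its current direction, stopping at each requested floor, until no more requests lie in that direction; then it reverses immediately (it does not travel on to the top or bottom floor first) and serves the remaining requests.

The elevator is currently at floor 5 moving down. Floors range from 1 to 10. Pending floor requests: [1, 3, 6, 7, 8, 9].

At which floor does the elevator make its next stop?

Current floor: 5, direction: down
Requests above: [6, 7, 8, 9]
Requests below: [1, 3]
Moving down and requests lie below → nearest below is max([1, 3]) = 3

Answer: 3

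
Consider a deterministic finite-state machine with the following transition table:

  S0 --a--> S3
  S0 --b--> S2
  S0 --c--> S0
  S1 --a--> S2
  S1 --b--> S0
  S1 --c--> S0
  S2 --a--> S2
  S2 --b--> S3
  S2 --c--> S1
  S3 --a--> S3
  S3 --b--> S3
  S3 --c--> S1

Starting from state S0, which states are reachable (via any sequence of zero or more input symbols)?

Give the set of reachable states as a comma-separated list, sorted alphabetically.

Answer: S0, S1, S2, S3

Derivation:
BFS from S0:
  visit S0: S0--a-->S3 (new), S0--b-->S2 (new), S0--c-->S0 (seen)
  visit S3: S3--a-->S3 (seen), S3--b-->S3 (seen), S3--c-->S1 (new)
  visit S2: S2--a-->S2 (seen), S2--b-->S3 (seen), S2--c-->S1 (seen)
  visit S1: S1--a-->S2 (seen), S1--b-->S0 (seen), S1--c-->S0 (seen)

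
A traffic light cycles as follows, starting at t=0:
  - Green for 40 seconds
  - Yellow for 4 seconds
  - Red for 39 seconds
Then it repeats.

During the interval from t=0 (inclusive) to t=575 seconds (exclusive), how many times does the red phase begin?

Cycle = 40+4+39 = 83s
red phase starts at t = k*83 + 44 for k=0,1,2,...
Need k*83+44 < 575 → k < 6.398
k ∈ {0, ..., 6} → 7 starts

Answer: 7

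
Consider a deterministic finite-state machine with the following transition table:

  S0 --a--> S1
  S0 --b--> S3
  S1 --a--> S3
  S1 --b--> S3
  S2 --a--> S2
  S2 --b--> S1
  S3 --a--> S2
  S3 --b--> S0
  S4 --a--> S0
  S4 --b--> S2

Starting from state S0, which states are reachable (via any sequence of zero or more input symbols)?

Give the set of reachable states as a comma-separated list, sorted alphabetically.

Answer: S0, S1, S2, S3

Derivation:
BFS from S0:
  visit S0: S0--a-->S1 (new), S0--b-->S3 (new)
  visit S1: S1--a-->S3 (seen), S1--b-->S3 (seen)
  visit S3: S3--a-->S2 (new), S3--b-->S0 (seen)
  visit S2: S2--a-->S2 (seen), S2--b-->S1 (seen)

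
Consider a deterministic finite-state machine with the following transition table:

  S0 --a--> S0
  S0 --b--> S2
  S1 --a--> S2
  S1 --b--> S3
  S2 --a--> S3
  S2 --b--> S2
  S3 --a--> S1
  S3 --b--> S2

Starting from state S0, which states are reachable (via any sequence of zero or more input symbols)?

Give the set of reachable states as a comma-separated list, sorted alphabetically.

BFS from S0:
  visit S0: S0--a-->S0 (seen), S0--b-->S2 (new)
  visit S2: S2--a-->S3 (new), S2--b-->S2 (seen)
  visit S3: S3--a-->S1 (new), S3--b-->S2 (seen)
  visit S1: S1--a-->S2 (seen), S1--b-->S3 (seen)

Answer: S0, S1, S2, S3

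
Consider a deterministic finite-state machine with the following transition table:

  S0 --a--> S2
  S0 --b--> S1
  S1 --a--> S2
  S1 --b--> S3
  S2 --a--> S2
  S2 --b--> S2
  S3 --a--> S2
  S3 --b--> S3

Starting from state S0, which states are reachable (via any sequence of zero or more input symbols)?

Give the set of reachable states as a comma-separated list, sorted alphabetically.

BFS from S0:
  visit S0: S0--a-->S2 (new), S0--b-->S1 (new)
  visit S2: S2--a-->S2 (seen), S2--b-->S2 (seen)
  visit S1: S1--a-->S2 (seen), S1--b-->S3 (new)
  visit S3: S3--a-->S2 (seen), S3--b-->S3 (seen)

Answer: S0, S1, S2, S3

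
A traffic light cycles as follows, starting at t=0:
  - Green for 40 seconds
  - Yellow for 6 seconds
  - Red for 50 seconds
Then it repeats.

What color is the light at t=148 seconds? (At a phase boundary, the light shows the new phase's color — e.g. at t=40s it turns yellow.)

Answer: red

Derivation:
Cycle length = 40 + 6 + 50 = 96s
t = 148, phase_t = 148 mod 96 = 52
52 >= 46 → RED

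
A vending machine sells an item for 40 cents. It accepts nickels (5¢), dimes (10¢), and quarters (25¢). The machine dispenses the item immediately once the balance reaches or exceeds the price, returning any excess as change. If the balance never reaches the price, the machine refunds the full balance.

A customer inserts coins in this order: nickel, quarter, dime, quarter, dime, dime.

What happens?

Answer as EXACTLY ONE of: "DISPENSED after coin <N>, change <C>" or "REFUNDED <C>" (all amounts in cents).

Answer: DISPENSED after coin 3, change 0

Derivation:
Price: 40¢
Coin 1 (nickel, 5¢): balance = 5¢
Coin 2 (quarter, 25¢): balance = 30¢
Coin 3 (dime, 10¢): balance = 40¢
  → balance >= price → DISPENSE, change = 40 - 40 = 0¢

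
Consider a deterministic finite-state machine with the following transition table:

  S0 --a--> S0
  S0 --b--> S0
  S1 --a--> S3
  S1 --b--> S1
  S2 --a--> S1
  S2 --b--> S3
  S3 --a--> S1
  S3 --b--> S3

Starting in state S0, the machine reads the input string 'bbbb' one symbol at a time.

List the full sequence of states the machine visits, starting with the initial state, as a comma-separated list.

Answer: S0, S0, S0, S0, S0

Derivation:
Start: S0
  read 'b': S0 --b--> S0
  read 'b': S0 --b--> S0
  read 'b': S0 --b--> S0
  read 'b': S0 --b--> S0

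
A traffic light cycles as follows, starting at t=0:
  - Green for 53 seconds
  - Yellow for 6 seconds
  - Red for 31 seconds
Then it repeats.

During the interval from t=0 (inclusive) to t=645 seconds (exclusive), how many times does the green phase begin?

Answer: 8

Derivation:
Cycle = 53+6+31 = 90s
green phase starts at t = k*90 + 0 for k=0,1,2,...
Need k*90+0 < 645 → k < 7.167
k ∈ {0, ..., 7} → 8 starts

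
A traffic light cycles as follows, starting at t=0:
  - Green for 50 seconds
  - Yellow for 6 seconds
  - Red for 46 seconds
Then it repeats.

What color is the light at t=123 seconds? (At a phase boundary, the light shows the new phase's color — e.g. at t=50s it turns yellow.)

Answer: green

Derivation:
Cycle length = 50 + 6 + 46 = 102s
t = 123, phase_t = 123 mod 102 = 21
21 < 50 (green end) → GREEN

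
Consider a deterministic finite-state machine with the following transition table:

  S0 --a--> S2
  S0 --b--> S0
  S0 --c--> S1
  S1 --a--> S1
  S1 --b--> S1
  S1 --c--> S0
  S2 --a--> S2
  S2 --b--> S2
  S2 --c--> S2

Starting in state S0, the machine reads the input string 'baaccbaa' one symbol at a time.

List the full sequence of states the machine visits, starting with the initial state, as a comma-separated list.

Start: S0
  read 'b': S0 --b--> S0
  read 'a': S0 --a--> S2
  read 'a': S2 --a--> S2
  read 'c': S2 --c--> S2
  read 'c': S2 --c--> S2
  read 'b': S2 --b--> S2
  read 'a': S2 --a--> S2
  read 'a': S2 --a--> S2

Answer: S0, S0, S2, S2, S2, S2, S2, S2, S2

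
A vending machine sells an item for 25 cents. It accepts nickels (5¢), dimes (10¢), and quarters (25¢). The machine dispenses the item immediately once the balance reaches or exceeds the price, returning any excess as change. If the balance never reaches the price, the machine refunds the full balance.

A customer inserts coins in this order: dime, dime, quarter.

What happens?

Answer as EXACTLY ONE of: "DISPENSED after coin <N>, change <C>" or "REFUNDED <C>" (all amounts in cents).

Price: 25¢
Coin 1 (dime, 10¢): balance = 10¢
Coin 2 (dime, 10¢): balance = 20¢
Coin 3 (quarter, 25¢): balance = 45¢
  → balance >= price → DISPENSE, change = 45 - 25 = 20¢

Answer: DISPENSED after coin 3, change 20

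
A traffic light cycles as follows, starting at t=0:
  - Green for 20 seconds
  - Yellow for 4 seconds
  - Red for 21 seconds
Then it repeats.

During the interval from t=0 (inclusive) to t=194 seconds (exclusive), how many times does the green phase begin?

Answer: 5

Derivation:
Cycle = 20+4+21 = 45s
green phase starts at t = k*45 + 0 for k=0,1,2,...
Need k*45+0 < 194 → k < 4.311
k ∈ {0, ..., 4} → 5 starts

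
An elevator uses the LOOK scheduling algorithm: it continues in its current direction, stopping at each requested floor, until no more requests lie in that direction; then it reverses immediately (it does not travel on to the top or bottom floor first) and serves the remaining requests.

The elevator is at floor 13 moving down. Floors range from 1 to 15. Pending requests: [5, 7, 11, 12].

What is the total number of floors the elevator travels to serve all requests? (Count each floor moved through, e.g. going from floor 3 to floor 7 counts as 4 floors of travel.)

Start at floor 13 moving down, LOOK stop order: [12, 11, 7, 5]
  13 → 12: |12-13| = 1, total = 1
  12 → 11: |11-12| = 1, total = 2
  11 → 7: |7-11| = 4, total = 6
  7 → 5: |5-7| = 2, total = 8

Answer: 8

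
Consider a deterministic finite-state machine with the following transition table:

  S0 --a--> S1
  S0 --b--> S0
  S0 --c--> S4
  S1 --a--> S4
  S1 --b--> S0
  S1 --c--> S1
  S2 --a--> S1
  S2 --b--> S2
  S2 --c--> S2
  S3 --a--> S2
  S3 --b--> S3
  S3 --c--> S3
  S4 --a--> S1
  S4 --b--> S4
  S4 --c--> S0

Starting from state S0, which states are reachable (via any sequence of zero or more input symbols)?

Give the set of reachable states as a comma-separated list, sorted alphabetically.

BFS from S0:
  visit S0: S0--a-->S1 (new), S0--b-->S0 (seen), S0--c-->S4 (new)
  visit S1: S1--a-->S4 (seen), S1--b-->S0 (seen), S1--c-->S1 (seen)
  visit S4: S4--a-->S1 (seen), S4--b-->S4 (seen), S4--c-->S0 (seen)

Answer: S0, S1, S4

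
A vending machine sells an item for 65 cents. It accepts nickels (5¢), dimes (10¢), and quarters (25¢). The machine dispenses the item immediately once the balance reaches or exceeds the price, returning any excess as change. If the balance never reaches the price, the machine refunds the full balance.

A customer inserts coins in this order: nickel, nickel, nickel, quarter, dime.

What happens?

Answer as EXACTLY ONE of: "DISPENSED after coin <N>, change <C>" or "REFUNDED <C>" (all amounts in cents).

Price: 65¢
Coin 1 (nickel, 5¢): balance = 5¢
Coin 2 (nickel, 5¢): balance = 10¢
Coin 3 (nickel, 5¢): balance = 15¢
Coin 4 (quarter, 25¢): balance = 40¢
Coin 5 (dime, 10¢): balance = 50¢
All coins inserted, balance 50¢ < price 65¢ → REFUND 50¢

Answer: REFUNDED 50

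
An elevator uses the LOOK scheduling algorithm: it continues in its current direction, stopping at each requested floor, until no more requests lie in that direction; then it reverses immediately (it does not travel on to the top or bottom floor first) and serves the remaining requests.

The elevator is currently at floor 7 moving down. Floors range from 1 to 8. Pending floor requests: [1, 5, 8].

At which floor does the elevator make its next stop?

Current floor: 7, direction: down
Requests above: [8]
Requests below: [1, 5]
Moving down and requests lie below → nearest below is max([1, 5]) = 5

Answer: 5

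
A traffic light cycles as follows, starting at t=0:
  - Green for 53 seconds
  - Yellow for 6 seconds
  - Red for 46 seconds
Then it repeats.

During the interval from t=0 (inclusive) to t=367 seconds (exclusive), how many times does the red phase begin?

Answer: 3

Derivation:
Cycle = 53+6+46 = 105s
red phase starts at t = k*105 + 59 for k=0,1,2,...
Need k*105+59 < 367 → k < 2.933
k ∈ {0, ..., 2} → 3 starts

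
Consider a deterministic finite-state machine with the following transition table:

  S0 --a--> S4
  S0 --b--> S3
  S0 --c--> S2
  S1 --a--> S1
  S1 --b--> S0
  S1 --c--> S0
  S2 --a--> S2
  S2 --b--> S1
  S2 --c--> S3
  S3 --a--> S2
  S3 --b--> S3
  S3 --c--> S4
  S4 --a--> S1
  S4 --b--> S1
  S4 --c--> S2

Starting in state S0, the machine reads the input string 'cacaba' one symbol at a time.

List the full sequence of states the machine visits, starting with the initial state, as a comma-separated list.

Start: S0
  read 'c': S0 --c--> S2
  read 'a': S2 --a--> S2
  read 'c': S2 --c--> S3
  read 'a': S3 --a--> S2
  read 'b': S2 --b--> S1
  read 'a': S1 --a--> S1

Answer: S0, S2, S2, S3, S2, S1, S1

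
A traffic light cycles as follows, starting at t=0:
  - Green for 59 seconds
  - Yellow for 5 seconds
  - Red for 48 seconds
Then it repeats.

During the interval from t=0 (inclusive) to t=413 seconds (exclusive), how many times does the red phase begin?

Answer: 4

Derivation:
Cycle = 59+5+48 = 112s
red phase starts at t = k*112 + 64 for k=0,1,2,...
Need k*112+64 < 413 → k < 3.116
k ∈ {0, ..., 3} → 4 starts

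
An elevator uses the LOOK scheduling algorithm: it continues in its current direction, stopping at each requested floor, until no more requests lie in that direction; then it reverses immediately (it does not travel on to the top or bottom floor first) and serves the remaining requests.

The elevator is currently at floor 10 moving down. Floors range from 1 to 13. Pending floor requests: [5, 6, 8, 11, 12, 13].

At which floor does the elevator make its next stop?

Current floor: 10, direction: down
Requests above: [11, 12, 13]
Requests below: [5, 6, 8]
Moving down and requests lie below → nearest below is max([5, 6, 8]) = 8

Answer: 8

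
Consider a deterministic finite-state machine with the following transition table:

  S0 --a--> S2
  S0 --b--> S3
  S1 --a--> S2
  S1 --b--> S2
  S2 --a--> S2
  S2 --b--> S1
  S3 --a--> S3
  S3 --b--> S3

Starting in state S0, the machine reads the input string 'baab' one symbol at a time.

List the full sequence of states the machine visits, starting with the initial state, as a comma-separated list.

Start: S0
  read 'b': S0 --b--> S3
  read 'a': S3 --a--> S3
  read 'a': S3 --a--> S3
  read 'b': S3 --b--> S3

Answer: S0, S3, S3, S3, S3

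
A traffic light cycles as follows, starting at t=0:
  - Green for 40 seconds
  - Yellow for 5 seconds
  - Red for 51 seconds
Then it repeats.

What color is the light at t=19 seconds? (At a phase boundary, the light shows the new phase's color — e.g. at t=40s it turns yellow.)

Answer: green

Derivation:
Cycle length = 40 + 5 + 51 = 96s
t = 19, phase_t = 19 mod 96 = 19
19 < 40 (green end) → GREEN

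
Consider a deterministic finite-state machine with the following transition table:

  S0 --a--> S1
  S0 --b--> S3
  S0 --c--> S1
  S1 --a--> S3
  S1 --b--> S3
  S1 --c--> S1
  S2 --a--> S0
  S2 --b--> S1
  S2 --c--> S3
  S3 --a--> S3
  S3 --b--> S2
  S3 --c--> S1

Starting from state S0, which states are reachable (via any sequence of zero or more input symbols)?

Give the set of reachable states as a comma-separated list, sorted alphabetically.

BFS from S0:
  visit S0: S0--a-->S1 (new), S0--b-->S3 (new), S0--c-->S1 (seen)
  visit S1: S1--a-->S3 (seen), S1--b-->S3 (seen), S1--c-->S1 (seen)
  visit S3: S3--a-->S3 (seen), S3--b-->S2 (new), S3--c-->S1 (seen)
  visit S2: S2--a-->S0 (seen), S2--b-->S1 (seen), S2--c-->S3 (seen)

Answer: S0, S1, S2, S3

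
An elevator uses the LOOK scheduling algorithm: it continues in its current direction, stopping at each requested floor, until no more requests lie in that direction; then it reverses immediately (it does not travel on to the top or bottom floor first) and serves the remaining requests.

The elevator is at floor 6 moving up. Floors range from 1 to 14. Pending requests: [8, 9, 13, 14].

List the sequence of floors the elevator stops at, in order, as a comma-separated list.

Answer: 8, 9, 13, 14

Derivation:
Current: 6, moving UP
Serve above first (ascending): [8, 9, 13, 14]
Then reverse, serve below (descending): []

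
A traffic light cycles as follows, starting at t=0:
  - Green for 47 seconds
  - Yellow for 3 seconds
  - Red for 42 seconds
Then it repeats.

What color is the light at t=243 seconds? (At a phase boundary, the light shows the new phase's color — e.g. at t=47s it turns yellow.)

Cycle length = 47 + 3 + 42 = 92s
t = 243, phase_t = 243 mod 92 = 59
59 >= 50 → RED

Answer: red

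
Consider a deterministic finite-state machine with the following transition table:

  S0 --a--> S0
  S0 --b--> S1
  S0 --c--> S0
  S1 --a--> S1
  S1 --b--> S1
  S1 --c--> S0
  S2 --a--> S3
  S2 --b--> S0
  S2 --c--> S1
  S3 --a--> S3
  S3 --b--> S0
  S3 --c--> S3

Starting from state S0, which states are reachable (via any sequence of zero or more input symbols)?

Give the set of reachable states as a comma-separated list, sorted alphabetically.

BFS from S0:
  visit S0: S0--a-->S0 (seen), S0--b-->S1 (new), S0--c-->S0 (seen)
  visit S1: S1--a-->S1 (seen), S1--b-->S1 (seen), S1--c-->S0 (seen)

Answer: S0, S1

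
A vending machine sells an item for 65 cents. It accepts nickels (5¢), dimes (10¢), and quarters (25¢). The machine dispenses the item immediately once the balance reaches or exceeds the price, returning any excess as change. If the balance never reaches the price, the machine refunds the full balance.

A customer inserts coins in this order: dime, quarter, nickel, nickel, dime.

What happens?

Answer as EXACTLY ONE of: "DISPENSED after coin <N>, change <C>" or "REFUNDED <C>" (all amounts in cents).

Answer: REFUNDED 55

Derivation:
Price: 65¢
Coin 1 (dime, 10¢): balance = 10¢
Coin 2 (quarter, 25¢): balance = 35¢
Coin 3 (nickel, 5¢): balance = 40¢
Coin 4 (nickel, 5¢): balance = 45¢
Coin 5 (dime, 10¢): balance = 55¢
All coins inserted, balance 55¢ < price 65¢ → REFUND 55¢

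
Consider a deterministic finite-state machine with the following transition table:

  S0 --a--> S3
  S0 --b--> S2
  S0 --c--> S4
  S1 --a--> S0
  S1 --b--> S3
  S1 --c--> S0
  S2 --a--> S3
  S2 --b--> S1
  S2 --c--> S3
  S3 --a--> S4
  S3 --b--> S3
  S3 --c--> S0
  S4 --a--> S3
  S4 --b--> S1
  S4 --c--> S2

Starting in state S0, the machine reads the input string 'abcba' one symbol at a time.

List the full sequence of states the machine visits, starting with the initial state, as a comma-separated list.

Answer: S0, S3, S3, S0, S2, S3

Derivation:
Start: S0
  read 'a': S0 --a--> S3
  read 'b': S3 --b--> S3
  read 'c': S3 --c--> S0
  read 'b': S0 --b--> S2
  read 'a': S2 --a--> S3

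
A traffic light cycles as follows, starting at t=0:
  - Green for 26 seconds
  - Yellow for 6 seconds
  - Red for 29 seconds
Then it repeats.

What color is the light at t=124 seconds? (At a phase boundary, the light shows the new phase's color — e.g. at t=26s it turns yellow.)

Answer: green

Derivation:
Cycle length = 26 + 6 + 29 = 61s
t = 124, phase_t = 124 mod 61 = 2
2 < 26 (green end) → GREEN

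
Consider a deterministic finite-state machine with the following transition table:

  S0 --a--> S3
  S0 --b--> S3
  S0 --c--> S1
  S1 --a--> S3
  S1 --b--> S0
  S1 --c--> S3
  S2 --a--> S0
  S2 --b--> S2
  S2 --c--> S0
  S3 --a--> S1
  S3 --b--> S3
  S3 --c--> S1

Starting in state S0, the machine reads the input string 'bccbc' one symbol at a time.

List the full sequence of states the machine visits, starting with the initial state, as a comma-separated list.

Answer: S0, S3, S1, S3, S3, S1

Derivation:
Start: S0
  read 'b': S0 --b--> S3
  read 'c': S3 --c--> S1
  read 'c': S1 --c--> S3
  read 'b': S3 --b--> S3
  read 'c': S3 --c--> S1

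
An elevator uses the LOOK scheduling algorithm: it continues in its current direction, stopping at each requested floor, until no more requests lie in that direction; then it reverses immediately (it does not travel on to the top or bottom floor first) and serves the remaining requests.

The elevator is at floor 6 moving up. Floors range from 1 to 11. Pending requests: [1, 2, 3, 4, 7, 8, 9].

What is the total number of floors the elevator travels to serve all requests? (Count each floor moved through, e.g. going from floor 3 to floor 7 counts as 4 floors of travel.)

Start at floor 6 moving up, LOOK stop order: [7, 8, 9, 4, 3, 2, 1]
  6 → 7: |7-6| = 1, total = 1
  7 → 8: |8-7| = 1, total = 2
  8 → 9: |9-8| = 1, total = 3
  9 → 4: |4-9| = 5, total = 8
  4 → 3: |3-4| = 1, total = 9
  3 → 2: |2-3| = 1, total = 10
  2 → 1: |1-2| = 1, total = 11

Answer: 11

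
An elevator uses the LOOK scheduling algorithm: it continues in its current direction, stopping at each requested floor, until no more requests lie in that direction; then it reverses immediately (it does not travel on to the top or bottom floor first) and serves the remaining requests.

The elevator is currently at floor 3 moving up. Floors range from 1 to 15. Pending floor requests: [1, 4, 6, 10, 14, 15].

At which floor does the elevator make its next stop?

Answer: 4

Derivation:
Current floor: 3, direction: up
Requests above: [4, 6, 10, 14, 15]
Requests below: [1]
Moving up and requests lie above → nearest above is min([4, 6, 10, 14, 15]) = 4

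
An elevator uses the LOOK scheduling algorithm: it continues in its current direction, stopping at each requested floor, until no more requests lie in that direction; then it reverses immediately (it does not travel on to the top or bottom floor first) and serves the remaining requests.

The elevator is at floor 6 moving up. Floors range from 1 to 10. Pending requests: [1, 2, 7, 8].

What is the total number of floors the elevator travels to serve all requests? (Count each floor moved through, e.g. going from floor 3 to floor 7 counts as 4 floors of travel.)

Answer: 9

Derivation:
Start at floor 6 moving up, LOOK stop order: [7, 8, 2, 1]
  6 → 7: |7-6| = 1, total = 1
  7 → 8: |8-7| = 1, total = 2
  8 → 2: |2-8| = 6, total = 8
  2 → 1: |1-2| = 1, total = 9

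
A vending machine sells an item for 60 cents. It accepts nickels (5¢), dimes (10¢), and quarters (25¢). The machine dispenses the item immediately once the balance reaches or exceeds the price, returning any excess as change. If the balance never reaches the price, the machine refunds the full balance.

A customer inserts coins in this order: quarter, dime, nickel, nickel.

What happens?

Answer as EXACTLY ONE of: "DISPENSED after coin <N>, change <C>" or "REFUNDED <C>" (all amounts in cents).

Price: 60¢
Coin 1 (quarter, 25¢): balance = 25¢
Coin 2 (dime, 10¢): balance = 35¢
Coin 3 (nickel, 5¢): balance = 40¢
Coin 4 (nickel, 5¢): balance = 45¢
All coins inserted, balance 45¢ < price 60¢ → REFUND 45¢

Answer: REFUNDED 45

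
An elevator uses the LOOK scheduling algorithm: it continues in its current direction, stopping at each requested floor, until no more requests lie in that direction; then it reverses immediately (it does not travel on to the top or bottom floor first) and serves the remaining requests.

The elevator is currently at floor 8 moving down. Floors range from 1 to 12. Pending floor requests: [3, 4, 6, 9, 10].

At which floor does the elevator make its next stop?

Current floor: 8, direction: down
Requests above: [9, 10]
Requests below: [3, 4, 6]
Moving down and requests lie below → nearest below is max([3, 4, 6]) = 6

Answer: 6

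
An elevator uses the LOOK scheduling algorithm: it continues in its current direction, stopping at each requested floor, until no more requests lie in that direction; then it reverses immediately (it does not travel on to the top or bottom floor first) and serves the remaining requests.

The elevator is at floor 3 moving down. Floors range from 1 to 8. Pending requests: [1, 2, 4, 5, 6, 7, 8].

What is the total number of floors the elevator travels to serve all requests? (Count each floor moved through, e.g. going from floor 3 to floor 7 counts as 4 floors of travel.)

Answer: 9

Derivation:
Start at floor 3 moving down, LOOK stop order: [2, 1, 4, 5, 6, 7, 8]
  3 → 2: |2-3| = 1, total = 1
  2 → 1: |1-2| = 1, total = 2
  1 → 4: |4-1| = 3, total = 5
  4 → 5: |5-4| = 1, total = 6
  5 → 6: |6-5| = 1, total = 7
  6 → 7: |7-6| = 1, total = 8
  7 → 8: |8-7| = 1, total = 9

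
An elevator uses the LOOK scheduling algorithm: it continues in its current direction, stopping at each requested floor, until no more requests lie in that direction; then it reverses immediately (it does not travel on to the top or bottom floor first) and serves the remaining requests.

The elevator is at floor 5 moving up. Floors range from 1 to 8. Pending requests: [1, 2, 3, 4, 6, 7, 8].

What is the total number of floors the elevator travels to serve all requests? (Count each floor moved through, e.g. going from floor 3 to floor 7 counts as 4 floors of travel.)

Start at floor 5 moving up, LOOK stop order: [6, 7, 8, 4, 3, 2, 1]
  5 → 6: |6-5| = 1, total = 1
  6 → 7: |7-6| = 1, total = 2
  7 → 8: |8-7| = 1, total = 3
  8 → 4: |4-8| = 4, total = 7
  4 → 3: |3-4| = 1, total = 8
  3 → 2: |2-3| = 1, total = 9
  2 → 1: |1-2| = 1, total = 10

Answer: 10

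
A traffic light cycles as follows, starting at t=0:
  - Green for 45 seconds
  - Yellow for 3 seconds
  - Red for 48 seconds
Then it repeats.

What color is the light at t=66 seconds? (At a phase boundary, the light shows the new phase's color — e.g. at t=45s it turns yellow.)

Answer: red

Derivation:
Cycle length = 45 + 3 + 48 = 96s
t = 66, phase_t = 66 mod 96 = 66
66 >= 48 → RED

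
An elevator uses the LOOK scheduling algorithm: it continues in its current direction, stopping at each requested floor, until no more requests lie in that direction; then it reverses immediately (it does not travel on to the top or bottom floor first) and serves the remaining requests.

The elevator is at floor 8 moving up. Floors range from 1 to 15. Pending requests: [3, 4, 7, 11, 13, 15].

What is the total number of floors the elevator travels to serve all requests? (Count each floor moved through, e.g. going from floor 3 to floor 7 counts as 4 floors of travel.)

Start at floor 8 moving up, LOOK stop order: [11, 13, 15, 7, 4, 3]
  8 → 11: |11-8| = 3, total = 3
  11 → 13: |13-11| = 2, total = 5
  13 → 15: |15-13| = 2, total = 7
  15 → 7: |7-15| = 8, total = 15
  7 → 4: |4-7| = 3, total = 18
  4 → 3: |3-4| = 1, total = 19

Answer: 19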